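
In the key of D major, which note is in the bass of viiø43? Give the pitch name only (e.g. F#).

viiø in D major has root C#; the chord is C#-E-G-B.
The figure 43 means second inversion — the fifth is in the bass.

G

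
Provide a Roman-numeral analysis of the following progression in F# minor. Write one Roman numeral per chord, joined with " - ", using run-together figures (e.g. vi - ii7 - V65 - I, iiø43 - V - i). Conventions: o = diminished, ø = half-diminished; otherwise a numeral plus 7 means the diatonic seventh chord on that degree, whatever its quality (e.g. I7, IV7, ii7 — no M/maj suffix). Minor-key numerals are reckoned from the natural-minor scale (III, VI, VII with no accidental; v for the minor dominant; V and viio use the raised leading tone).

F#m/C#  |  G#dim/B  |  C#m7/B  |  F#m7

i64 - iio6 - v42 - i7

F#m/C# has root F#, degree 1 in F# minor, so i64.
G#dim/B: diminished triad on G# = scale degree 2 → iio6.
C#m7/B: minor seventh chord on C# = scale degree 5 → v42.
F#m7 has root F#, degree 1 in F# minor, so i7.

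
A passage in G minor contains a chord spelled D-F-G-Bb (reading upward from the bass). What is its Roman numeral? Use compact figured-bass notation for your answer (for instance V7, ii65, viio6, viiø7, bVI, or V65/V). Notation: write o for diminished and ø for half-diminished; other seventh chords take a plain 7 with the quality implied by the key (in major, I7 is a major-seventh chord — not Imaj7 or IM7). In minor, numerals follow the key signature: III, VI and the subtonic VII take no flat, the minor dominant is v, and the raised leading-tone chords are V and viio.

Stacked in thirds the chord is G-Bb-D-F: a minor seventh chord on G.
G is scale degree 1 in G minor, and a minor seventh chord on that degree is written i7.
With D in the bass the chord is in second inversion, so the figured bass is 43.

i43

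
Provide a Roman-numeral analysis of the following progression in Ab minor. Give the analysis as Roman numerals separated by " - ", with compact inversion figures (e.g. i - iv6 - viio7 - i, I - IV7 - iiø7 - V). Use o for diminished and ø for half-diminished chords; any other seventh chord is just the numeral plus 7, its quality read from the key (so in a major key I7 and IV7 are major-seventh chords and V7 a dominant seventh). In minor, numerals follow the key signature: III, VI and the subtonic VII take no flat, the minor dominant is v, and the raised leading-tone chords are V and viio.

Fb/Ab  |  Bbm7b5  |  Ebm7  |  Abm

VI6 - iiø7 - v7 - i

Fb/Ab: root Fb is the submediant; major triad there is VI6.
Bbm7b5: root Bb is the supertonic; half-diminished seventh chord there is iiø7.
Ebm7: minor seventh chord on Eb = scale degree 5 → v7.
Abm: root Ab is the tonic; minor triad there is i.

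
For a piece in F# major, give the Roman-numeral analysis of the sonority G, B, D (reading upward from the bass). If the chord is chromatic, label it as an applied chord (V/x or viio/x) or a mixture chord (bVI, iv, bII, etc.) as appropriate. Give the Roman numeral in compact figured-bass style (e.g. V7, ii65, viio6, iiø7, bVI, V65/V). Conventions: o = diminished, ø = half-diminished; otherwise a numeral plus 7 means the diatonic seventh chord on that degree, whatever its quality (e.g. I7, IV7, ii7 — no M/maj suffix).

Stacked in thirds the chord is G-B-D: a major triad on G.
G is the lowered second degree of F# major (diatonic 2 would be G#). This is the Neapolitan chord — a major triad on the lowered second degree.

bII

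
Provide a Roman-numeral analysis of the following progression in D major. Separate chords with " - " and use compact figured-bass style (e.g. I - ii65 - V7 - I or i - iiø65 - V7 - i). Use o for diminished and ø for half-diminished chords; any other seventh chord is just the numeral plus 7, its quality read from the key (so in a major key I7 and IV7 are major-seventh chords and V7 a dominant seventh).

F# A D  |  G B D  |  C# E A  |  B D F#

I6 - IV - V6 - vi

F#-A-D: root D is the tonic; major triad there is I6.
G-B-D: major triad on G = scale degree 4 → IV.
C#-E-A: root A is the dominant; major triad there is V6.
B-D-F#: root B is the submediant; minor triad there is vi.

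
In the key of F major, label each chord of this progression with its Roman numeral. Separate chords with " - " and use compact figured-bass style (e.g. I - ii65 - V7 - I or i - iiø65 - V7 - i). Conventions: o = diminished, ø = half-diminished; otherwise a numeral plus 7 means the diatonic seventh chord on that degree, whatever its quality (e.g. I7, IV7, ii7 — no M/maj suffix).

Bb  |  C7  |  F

IV - V7 - I

Bb has root Bb, degree 4 in F major, so IV.
C7: root C is the dominant; dominant seventh chord there is V7.
F: major triad on F = scale degree 1 → I.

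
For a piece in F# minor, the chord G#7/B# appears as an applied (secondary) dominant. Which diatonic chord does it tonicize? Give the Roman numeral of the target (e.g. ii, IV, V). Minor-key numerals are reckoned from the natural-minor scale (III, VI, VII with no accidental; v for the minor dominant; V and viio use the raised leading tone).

V

The chord is a dominant seventh chord on G#.
A dominant resolves down a perfect fifth: G# → C#. In F# minor, C# is scale degree 5, i.e. V.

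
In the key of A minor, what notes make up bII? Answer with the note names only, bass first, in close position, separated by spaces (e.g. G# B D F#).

Scale degree 2 in A minor is B; lowering it a half step gives Bb. bII is the Neapolitan chord — a major triad on the lowered second degree.
So the chord is Bb-D-F, a major triad.

Bb D F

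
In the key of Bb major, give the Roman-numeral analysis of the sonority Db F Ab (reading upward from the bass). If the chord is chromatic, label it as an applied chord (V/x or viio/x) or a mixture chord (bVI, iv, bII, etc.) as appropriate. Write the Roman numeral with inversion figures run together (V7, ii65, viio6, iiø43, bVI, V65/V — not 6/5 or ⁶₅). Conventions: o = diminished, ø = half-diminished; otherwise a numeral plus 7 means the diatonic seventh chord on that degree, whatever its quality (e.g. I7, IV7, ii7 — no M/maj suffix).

The pitches Db-F-Ab form a major triad rooted on Db.
Db is the lowered third degree of Bb major (diatonic 3 would be D). This is a major triad on the lowered third degree, borrowed from the parallel minor.

bIII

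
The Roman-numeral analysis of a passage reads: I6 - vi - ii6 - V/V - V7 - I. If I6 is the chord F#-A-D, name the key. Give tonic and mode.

D major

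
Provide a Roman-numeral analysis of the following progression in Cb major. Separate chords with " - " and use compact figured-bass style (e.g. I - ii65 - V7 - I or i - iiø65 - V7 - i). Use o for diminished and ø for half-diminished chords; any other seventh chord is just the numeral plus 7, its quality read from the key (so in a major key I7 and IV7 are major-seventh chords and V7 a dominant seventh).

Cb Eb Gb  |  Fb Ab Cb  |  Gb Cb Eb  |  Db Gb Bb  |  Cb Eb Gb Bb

Cb-Eb-Gb has root Cb, degree 1 in Cb major, so I.
Fb-Ab-Cb: root Fb is the subdominant; major triad there is IV.
Gb-Cb-Eb: root Cb is the tonic; major triad there is I64.
Db-Gb-Bb: major triad on Gb = scale degree 5 → V64.
Cb-Eb-Gb-Bb: root Cb is the tonic; major seventh chord there is I7.

I - IV - I64 - V64 - I7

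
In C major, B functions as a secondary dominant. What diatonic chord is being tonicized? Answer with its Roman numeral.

iii

The chord is a major triad on B.
A dominant resolves down a perfect fifth: B → E. In C major, E is scale degree 3, i.e. iii.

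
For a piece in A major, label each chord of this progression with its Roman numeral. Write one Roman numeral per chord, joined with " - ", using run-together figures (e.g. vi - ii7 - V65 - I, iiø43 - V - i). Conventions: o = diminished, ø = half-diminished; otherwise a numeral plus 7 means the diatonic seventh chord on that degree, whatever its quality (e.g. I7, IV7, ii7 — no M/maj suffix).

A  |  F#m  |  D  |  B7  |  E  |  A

I - vi - IV - V7/V - V - I

A has root A, degree 1 in A major, so I.
F#m: minor triad on F# = scale degree 6 → vi.
D has root D, degree 4 in A major, so IV.
B7: chromatic; B is V of V, so V7/V.
E: root E is the dominant; major triad there is V.
A: major triad on A = scale degree 1 → I.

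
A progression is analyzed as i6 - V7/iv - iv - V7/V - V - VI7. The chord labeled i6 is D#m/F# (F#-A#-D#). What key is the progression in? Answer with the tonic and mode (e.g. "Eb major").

D# minor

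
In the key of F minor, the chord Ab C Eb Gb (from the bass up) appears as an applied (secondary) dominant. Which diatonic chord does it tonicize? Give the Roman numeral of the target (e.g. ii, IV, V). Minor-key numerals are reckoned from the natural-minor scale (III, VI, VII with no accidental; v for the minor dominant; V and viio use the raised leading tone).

The chord is a dominant seventh chord on Ab.
A dominant resolves down a perfect fifth: Ab → Db. In F minor, Db is scale degree 6, i.e. VI.

VI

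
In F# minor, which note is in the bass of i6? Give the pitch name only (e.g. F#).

A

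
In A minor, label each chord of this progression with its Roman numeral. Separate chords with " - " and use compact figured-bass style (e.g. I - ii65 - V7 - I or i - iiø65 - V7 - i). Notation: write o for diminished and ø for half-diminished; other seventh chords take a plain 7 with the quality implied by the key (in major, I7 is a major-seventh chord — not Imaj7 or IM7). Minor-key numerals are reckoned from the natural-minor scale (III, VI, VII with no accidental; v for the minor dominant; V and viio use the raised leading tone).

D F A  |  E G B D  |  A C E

iv - v7 - i

D-F-A: minor triad on D = scale degree 4 → iv.
E-G-B-D: root E is the dominant; minor seventh chord there is v7.
A-C-E has root A, degree 1 in A minor, so i.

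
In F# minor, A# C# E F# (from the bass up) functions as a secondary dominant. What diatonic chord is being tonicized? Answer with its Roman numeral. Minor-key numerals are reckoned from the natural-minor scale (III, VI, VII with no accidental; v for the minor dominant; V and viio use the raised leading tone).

iv

The chord is a dominant seventh chord on F#.
A dominant resolves down a perfect fifth: F# → B. In F# minor, B is scale degree 4, i.e. iv.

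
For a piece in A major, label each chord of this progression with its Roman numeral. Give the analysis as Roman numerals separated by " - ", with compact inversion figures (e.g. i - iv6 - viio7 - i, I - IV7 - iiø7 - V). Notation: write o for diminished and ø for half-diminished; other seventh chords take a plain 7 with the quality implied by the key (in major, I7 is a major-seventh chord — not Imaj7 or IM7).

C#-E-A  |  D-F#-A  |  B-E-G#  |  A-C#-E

I6 - IV - V64 - I

C#-E-A: root A is the tonic; major triad there is I6.
D-F#-A: major triad on D = scale degree 4 → IV.
B-E-G#: root E is the dominant; major triad there is V64.
A-C#-E: major triad on A = scale degree 1 → I.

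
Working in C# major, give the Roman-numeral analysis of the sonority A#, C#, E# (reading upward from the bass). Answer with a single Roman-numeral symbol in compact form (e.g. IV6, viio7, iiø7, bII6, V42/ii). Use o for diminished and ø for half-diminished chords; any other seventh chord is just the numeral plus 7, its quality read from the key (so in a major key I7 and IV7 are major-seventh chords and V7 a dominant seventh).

vi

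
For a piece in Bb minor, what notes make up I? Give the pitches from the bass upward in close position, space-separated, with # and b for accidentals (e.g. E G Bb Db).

Bb D F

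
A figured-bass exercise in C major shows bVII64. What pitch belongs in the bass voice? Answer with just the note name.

bVII in C major has root Bb; the chord is Bb-D-F.
The figure 64 means second inversion — the fifth is in the bass.

F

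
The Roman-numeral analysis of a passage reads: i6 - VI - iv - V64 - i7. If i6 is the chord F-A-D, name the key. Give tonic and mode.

D minor

The chord Dm/F is a minor triad rooted on D; its label is i6.
If D is scale degree 1 and the mode makes that degree carry a minor triad, the tonic is D and the mode is minor.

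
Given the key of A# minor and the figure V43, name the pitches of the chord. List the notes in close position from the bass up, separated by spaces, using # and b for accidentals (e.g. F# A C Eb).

In A# minor, scale degree 5 is E#. The dominant is major (leading tone raised), so V is a dominant seventh chord.
Stacking thirds from E# gives E#-G##-B#-D#.
With the 43 figure the chord is in second inversion; from the bass B# upward in close position it reads B#-D#-E#-G##.

B# D# E# G##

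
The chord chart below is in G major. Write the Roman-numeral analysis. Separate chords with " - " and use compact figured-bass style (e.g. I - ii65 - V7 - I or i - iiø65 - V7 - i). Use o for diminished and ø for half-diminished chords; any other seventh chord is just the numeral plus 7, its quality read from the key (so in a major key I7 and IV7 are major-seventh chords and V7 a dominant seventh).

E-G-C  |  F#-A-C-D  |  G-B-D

E-G-C has root C, degree 4 in G major, so IV6.
F#-A-C-D has root D, degree 5 in G major, so V65.
G-B-D has root G, degree 1 in G major, so I.

IV6 - V65 - I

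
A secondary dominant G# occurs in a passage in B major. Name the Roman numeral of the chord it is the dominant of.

ii

The chord is a major triad on G#.
A dominant resolves down a perfect fifth: G# → C#. In B major, C# is scale degree 2, i.e. ii.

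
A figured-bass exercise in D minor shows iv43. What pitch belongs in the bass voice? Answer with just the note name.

D

iv in D minor has root G; the chord is G-Bb-D-F.
The figure 43 means second inversion — the fifth is in the bass.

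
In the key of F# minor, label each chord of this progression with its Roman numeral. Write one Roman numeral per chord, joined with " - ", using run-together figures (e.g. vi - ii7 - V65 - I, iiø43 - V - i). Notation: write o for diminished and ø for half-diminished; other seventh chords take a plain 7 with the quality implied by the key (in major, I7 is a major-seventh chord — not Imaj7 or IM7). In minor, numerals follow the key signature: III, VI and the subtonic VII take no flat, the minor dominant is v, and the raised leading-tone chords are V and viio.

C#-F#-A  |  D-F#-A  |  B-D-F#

C#-F#-A has root F#, degree 1 in F# minor, so i64.
D-F#-A: major triad on D = scale degree 6 → VI.
B-D-F# has root B, degree 4 in F# minor, so iv.

i64 - VI - iv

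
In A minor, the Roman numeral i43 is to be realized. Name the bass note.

E

i in A minor has root A; the chord is A-C-E-G.
The figure 43 means second inversion — the fifth is in the bass.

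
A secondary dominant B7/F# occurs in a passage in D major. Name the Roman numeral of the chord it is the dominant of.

The chord is a dominant seventh chord on B.
A dominant resolves down a perfect fifth: B → E. In D major, E is scale degree 2, i.e. ii.

ii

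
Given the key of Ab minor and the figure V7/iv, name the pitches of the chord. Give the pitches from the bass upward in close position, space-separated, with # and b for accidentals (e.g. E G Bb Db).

Ab C Eb Gb

The slash means an applied dominant: we want the dominant of iv. In Ab minor, iv is Db minor, and its dominant is built on Ab.
Building a dominant seventh chord on Ab gives Ab-C-Eb-Gb.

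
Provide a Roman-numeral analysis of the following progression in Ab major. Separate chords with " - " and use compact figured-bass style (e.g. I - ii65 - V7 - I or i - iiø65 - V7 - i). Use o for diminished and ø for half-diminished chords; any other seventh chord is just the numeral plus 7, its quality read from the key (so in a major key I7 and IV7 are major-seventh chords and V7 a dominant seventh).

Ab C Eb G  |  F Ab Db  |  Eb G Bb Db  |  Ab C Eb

I7 - IV6 - V7 - I

Ab-C-Eb-G: major seventh chord on Ab = scale degree 1 → I7.
F-Ab-Db: major triad on Db = scale degree 4 → IV6.
Eb-G-Bb-Db has root Eb, degree 5 in Ab major, so V7.
Ab-C-Eb: major triad on Ab = scale degree 1 → I.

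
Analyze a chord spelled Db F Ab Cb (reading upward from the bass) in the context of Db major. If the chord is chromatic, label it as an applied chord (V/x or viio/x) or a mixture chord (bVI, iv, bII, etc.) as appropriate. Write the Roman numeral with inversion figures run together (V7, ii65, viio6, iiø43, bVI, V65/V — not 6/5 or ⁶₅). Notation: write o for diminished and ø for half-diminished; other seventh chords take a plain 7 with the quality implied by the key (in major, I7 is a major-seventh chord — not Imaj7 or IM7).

The pitches Db-F-Ab-Cb form a dominant seventh chord rooted on Db.
Db is not a diatonic chord root with this quality in Db major, but it lies a perfect fifth above Gb (IV), so the chord functions as an applied dominant of IV.

V7/IV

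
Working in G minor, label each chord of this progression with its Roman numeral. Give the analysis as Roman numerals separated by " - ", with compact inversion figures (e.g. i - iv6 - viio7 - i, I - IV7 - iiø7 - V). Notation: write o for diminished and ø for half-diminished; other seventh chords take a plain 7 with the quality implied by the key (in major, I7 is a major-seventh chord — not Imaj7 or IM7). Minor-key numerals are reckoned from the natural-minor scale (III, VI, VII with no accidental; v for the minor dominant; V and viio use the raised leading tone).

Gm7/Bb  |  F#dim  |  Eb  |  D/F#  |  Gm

Gm7/Bb has root G, degree 1 in G minor, so i65.
F#dim: diminished triad on F# = scale degree 7 → viio.
Eb has root Eb, degree 6 in G minor, so VI.
D/F#: major triad on D = scale degree 5 → V6.
Gm: root G is the tonic; minor triad there is i.

i65 - viio - VI - V6 - i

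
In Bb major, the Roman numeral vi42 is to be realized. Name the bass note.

vi in Bb major has root G; the chord is G-Bb-D-F.
The figure 42 means third inversion — the seventh is in the bass.

F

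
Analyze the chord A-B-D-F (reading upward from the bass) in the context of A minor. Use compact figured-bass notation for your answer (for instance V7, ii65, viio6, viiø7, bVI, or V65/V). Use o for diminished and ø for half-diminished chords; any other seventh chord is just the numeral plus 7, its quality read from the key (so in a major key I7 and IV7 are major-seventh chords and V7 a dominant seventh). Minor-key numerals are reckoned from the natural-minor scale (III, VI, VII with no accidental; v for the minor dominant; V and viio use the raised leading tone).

iiø42

Stacked in thirds the chord is B-D-F-A: a half-diminished seventh chord on B.
B is scale degree 2 in A minor, and a half-diminished seventh chord on that degree is written iiø7.
With A in the bass the chord is in third inversion, so the figured bass is 42.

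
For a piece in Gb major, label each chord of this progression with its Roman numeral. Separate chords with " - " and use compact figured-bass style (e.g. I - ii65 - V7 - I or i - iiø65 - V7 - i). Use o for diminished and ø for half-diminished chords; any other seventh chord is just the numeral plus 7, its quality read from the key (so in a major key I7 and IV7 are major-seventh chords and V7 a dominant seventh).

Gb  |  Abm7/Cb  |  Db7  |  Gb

Gb: major triad on Gb = scale degree 1 → I.
Abm7/Cb has root Ab, degree 2 in Gb major, so ii65.
Db7: dominant seventh chord on Db = scale degree 5 → V7.
Gb: root Gb is the tonic; major triad there is I.

I - ii65 - V7 - I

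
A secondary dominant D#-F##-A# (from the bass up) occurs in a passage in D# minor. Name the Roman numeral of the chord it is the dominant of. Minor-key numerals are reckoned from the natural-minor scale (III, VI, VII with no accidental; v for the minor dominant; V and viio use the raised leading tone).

iv

The chord is a major triad on D#.
A dominant resolves down a perfect fifth: D# → G#. In D# minor, G# is scale degree 4, i.e. iv.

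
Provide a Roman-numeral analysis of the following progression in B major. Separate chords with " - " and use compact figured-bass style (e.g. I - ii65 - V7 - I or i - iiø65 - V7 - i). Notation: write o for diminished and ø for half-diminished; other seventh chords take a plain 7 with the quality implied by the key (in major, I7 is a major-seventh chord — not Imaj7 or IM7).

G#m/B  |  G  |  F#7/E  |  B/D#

G#m/B: minor triad on G# = scale degree 6 → vi6.
G: major triad on G — chromatic; bVI (borrowed from the parallel minor).
F#7/E has root F#, degree 5 in B major, so V42.
B/D# has root B, degree 1 in B major, so I6.

vi6 - bVI - V42 - I6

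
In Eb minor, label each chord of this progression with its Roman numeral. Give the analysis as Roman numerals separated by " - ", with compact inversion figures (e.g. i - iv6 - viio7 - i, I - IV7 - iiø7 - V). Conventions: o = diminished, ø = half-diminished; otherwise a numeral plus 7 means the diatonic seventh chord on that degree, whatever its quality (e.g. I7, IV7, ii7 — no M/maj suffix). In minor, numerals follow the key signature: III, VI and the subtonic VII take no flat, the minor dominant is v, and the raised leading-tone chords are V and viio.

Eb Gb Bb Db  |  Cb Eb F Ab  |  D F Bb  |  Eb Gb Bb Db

i7 - iiø43 - V6 - i7

Eb-Gb-Bb-Db: root Eb is the tonic; minor seventh chord there is i7.
Cb-Eb-F-Ab: root F is the supertonic; half-diminished seventh chord there is iiø43.
D-F-Bb has root Bb, degree 5 in Eb minor, so V6.
Eb-Gb-Bb-Db has root Eb, degree 1 in Eb minor, so i7.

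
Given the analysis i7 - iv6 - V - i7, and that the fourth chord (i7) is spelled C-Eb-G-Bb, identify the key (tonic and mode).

The chord Cm7 is a minor seventh chord rooted on C; its label is i7.
If C is scale degree 1 and the mode makes that degree carry a minor seventh chord, the tonic is C and the mode is minor.

C minor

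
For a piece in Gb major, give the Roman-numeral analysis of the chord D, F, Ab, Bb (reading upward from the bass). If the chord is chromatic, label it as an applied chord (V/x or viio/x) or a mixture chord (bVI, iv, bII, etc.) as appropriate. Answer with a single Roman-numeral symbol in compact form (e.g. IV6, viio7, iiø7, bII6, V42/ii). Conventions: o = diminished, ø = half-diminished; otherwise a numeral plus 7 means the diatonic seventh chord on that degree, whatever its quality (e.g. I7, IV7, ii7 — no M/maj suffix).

The pitches Bb-D-F-Ab form a dominant seventh chord rooted on Bb.
Bb is not a diatonic chord root with this quality in Gb major, but it lies a perfect fifth above Eb (vi), so the chord functions as an applied dominant of vi.
With D in the bass the chord is in first inversion, so the figured bass is 65.

V65/vi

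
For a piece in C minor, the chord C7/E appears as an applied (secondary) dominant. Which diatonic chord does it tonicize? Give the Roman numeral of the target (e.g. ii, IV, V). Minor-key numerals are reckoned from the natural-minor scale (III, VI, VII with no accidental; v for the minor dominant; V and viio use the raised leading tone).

iv

The chord is a dominant seventh chord on C.
A dominant resolves down a perfect fifth: C → F. In C minor, F is scale degree 4, i.e. iv.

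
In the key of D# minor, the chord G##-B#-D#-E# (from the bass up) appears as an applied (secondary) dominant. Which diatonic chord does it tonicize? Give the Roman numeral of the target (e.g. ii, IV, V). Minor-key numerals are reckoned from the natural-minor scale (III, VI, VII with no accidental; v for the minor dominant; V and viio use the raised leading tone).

The chord is a dominant seventh chord on E#.
A dominant resolves down a perfect fifth: E# → A#. In D# minor, A# is scale degree 5, i.e. V.

V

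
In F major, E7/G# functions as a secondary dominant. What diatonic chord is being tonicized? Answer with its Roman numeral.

The chord is a dominant seventh chord on E.
A dominant resolves down a perfect fifth: E → A. In F major, A is scale degree 3, i.e. iii.

iii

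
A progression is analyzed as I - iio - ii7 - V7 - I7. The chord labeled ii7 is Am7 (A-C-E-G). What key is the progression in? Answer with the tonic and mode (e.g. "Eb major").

G major

ii7 is given as A-C-E-G — a minor seventh chord with root A.
ii7 on A implies A is the supertonic; that puts the tonic at G, and the lowercase numeral fits major mode.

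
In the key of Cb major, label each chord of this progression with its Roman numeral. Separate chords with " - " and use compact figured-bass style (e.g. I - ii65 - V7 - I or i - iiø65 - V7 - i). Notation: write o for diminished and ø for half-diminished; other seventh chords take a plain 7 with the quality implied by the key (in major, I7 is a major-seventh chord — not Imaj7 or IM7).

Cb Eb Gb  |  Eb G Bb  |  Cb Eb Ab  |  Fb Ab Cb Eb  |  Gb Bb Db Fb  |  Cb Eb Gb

Cb-Eb-Gb: root Cb is the tonic; major triad there is I.
Eb-G-Bb: a major triad on Eb, the applied dominant of vi → V/vi.
Cb-Eb-Ab: minor triad on Ab = scale degree 6 → vi6.
Fb-Ab-Cb-Eb: root Fb is the subdominant; major seventh chord there is IV7.
Gb-Bb-Db-Fb: root Gb is the dominant; dominant seventh chord there is V7.
Cb-Eb-Gb: major triad on Cb = scale degree 1 → I.

I - V/vi - vi6 - IV7 - V7 - I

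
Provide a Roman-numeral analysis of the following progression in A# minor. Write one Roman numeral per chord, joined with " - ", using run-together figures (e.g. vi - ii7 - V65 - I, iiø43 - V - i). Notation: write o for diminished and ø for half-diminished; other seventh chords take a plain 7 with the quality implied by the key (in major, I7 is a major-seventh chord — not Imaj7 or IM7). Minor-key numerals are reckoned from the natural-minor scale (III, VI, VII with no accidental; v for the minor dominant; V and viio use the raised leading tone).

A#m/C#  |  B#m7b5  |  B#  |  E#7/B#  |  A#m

A#m/C#: root A# is the tonic; minor triad there is i6.
B#m7b5: root B# is the supertonic; half-diminished seventh chord there is iiø7.
B#: chromatic; B# is V of V, so V/V.
E#7/B#: root E# is the dominant; dominant seventh chord there is V43.
A#m: minor triad on A# = scale degree 1 → i.

i6 - iiø7 - V/V - V43 - i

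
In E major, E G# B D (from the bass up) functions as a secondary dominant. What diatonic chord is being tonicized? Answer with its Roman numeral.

The chord is a dominant seventh chord on E.
A dominant resolves down a perfect fifth: E → A. In E major, A is scale degree 4, i.e. IV.

IV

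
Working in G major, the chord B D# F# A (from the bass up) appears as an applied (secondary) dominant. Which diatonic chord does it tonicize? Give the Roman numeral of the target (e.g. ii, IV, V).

vi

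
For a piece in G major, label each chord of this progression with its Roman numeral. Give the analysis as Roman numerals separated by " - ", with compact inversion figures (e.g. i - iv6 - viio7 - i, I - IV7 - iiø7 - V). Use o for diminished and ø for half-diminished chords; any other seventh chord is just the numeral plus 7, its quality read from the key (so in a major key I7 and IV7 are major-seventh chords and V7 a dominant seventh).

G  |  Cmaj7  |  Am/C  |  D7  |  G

G: root G is the tonic; major triad there is I.
Cmaj7: major seventh chord on C = scale degree 4 → IV7.
Am/C: minor triad on A = scale degree 2 → ii6.
D7: dominant seventh chord on D = scale degree 5 → V7.
G: root G is the tonic; major triad there is I.

I - IV7 - ii6 - V7 - I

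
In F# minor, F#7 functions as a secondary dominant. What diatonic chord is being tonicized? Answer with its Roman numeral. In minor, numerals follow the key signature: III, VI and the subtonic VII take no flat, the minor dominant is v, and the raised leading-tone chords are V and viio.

iv

The chord is a dominant seventh chord on F#.
A dominant resolves down a perfect fifth: F# → B. In F# minor, B is scale degree 4, i.e. iv.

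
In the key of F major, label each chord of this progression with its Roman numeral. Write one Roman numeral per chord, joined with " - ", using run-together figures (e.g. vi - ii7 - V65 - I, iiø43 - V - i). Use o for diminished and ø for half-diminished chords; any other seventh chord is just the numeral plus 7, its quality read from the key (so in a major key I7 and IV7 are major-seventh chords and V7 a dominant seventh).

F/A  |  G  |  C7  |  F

F/A: root F is the tonic; major triad there is I6.
G is the secondary dominant of V (major triad on G): V/V.
C7: dominant seventh chord on C = scale degree 5 → V7.
F has root F, degree 1 in F major, so I.

I6 - V/V - V7 - I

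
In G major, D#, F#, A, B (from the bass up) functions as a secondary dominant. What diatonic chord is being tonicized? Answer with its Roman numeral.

The chord is a dominant seventh chord on B.
A dominant resolves down a perfect fifth: B → E. In G major, E is scale degree 6, i.e. vi.

vi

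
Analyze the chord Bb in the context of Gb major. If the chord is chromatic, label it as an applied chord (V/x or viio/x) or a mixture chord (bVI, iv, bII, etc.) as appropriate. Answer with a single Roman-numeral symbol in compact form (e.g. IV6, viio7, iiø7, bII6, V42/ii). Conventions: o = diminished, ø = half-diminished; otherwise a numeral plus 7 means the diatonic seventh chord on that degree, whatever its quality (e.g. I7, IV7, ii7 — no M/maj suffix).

V/vi

Stacked in thirds the chord is Bb-D-F: a major triad on Bb.
Bb is not a diatonic chord root with this quality in Gb major, but it lies a perfect fifth above Eb (vi), so the chord functions as an applied dominant of vi.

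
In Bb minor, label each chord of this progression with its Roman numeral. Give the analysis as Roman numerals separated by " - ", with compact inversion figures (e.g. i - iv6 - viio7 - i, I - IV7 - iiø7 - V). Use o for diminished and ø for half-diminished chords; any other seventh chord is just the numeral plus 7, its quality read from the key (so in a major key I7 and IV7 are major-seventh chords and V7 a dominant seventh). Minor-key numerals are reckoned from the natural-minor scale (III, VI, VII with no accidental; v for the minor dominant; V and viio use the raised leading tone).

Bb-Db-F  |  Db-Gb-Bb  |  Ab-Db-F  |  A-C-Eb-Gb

i - VI64 - III64 - viio7

Bb-Db-F: root Bb is the tonic; minor triad there is i.
Db-Gb-Bb has root Gb, degree 6 in Bb minor, so VI64.
Ab-Db-F: root Db is the mediant; major triad there is III64.
A-C-Eb-Gb has root A, degree 7 in Bb minor, so viio7.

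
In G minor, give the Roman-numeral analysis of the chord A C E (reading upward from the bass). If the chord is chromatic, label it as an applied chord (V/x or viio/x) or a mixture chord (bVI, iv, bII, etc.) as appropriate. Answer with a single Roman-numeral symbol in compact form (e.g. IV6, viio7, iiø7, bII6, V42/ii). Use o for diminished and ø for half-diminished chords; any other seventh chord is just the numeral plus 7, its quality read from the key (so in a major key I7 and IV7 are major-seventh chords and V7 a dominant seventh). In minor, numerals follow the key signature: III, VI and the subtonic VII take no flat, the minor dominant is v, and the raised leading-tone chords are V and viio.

Stacked in thirds the chord is A-C-E: a minor triad on A.
A is the second degree of G minor. This is the minor supertonic, borrowed from the parallel major (the Dorian ii).

ii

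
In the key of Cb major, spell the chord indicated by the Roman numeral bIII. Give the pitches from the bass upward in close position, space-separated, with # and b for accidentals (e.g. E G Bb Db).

bIII is a major triad on the lowered third degree, borrowed from the parallel minor. In Cb major that root is Ebb.
So the chord is Ebb-Gb-Bbb, a major triad.

Ebb Gb Bbb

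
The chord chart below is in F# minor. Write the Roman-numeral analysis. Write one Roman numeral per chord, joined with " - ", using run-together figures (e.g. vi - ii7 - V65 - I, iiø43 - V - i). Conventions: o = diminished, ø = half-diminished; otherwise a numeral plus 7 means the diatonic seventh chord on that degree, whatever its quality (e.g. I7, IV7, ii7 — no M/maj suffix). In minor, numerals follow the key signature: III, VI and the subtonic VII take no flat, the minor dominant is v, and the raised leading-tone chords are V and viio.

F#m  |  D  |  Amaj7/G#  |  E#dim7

i - VI - III42 - viio7

F#m has root F#, degree 1 in F# minor, so i.
D has root D, degree 6 in F# minor, so VI.
Amaj7/G#: root A is the mediant; major seventh chord there is III42.
E#dim7: root E# is the leading tone; fully diminished seventh chord there is viio7.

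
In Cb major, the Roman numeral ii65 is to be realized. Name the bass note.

Fb

ii in Cb major has root Db; the chord is Db-Fb-Ab-Cb.
The figure 65 means first inversion — the third is in the bass.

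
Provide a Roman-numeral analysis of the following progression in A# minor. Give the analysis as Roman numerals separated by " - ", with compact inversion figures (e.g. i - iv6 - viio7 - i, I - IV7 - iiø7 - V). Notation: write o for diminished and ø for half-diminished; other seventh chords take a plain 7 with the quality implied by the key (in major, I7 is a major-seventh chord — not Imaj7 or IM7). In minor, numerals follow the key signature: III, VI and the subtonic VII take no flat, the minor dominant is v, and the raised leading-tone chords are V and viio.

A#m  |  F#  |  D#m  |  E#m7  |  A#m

i - VI - iv - v7 - i

A#m has root A#, degree 1 in A# minor, so i.
F#: root F# is the submediant; major triad there is VI.
D#m: root D# is the subdominant; minor triad there is iv.
E#m7: minor seventh chord on E# = scale degree 5 → v7.
A#m: root A# is the tonic; minor triad there is i.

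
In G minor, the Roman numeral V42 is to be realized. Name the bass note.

V in G minor has root D; the chord is D-F#-A-C.
The figure 42 means third inversion — the seventh is in the bass.

C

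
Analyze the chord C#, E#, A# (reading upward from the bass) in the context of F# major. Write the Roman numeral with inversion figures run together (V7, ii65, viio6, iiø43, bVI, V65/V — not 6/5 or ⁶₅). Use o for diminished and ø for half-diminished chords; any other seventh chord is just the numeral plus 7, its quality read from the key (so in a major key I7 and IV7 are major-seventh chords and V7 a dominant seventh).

Stacked in thirds the chord is A#-C#-E#: a minor triad on A#.
In F# major, A# is the mediant; the diatonic minor triad there is iii.
With C# in the bass the chord is in first inversion, so the figured bass is 6.

iii6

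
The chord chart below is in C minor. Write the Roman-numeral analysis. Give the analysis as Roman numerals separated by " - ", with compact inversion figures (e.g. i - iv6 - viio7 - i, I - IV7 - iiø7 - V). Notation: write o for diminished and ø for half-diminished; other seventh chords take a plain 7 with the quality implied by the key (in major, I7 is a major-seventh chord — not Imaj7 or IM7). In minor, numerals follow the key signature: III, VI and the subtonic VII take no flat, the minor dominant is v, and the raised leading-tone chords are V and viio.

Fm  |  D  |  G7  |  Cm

Fm: minor triad on F = scale degree 4 → iv.
D: chromatic; D is V of V, so V/V.
G7: dominant seventh chord on G = scale degree 5 → V7.
Cm: root C is the tonic; minor triad there is i.

iv - V/V - V7 - i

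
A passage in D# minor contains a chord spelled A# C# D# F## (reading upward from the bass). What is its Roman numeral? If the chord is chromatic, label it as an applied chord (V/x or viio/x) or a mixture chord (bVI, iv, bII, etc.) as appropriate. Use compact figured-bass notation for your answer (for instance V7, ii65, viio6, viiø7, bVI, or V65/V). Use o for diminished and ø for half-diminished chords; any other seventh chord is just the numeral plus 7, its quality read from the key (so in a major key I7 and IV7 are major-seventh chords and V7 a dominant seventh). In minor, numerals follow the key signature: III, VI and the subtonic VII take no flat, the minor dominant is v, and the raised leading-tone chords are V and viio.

Stacked in thirds the chord is D#-F##-A#-C#: a dominant seventh chord on D#.
D# is not a diatonic chord root with this quality in D# minor, but it lies a perfect fifth above G# (iv), so the chord functions as an applied dominant of iv.
With A# in the bass the chord is in second inversion, so the figured bass is 43.

V43/iv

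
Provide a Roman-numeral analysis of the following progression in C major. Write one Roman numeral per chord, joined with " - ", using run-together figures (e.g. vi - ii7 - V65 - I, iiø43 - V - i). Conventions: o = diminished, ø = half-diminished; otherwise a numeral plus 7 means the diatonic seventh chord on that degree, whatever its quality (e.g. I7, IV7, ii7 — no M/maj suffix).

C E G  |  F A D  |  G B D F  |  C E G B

I - ii6 - V7 - I7

C-E-G: major triad on C = scale degree 1 → I.
F-A-D has root D, degree 2 in C major, so ii6.
G-B-D-F: dominant seventh chord on G = scale degree 5 → V7.
C-E-G-B has root C, degree 1 in C major, so I7.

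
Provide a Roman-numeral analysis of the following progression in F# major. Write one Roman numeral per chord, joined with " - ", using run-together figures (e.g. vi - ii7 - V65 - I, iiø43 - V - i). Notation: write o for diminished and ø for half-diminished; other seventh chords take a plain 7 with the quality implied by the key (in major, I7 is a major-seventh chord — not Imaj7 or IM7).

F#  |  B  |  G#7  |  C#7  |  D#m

I - IV - V7/V - V7 - vi

F# has root F#, degree 1 in F# major, so I.
B: major triad on B = scale degree 4 → IV.
G#7: a dominant seventh chord on G#, the applied dominant of V → V7/V.
C#7 has root C#, degree 5 in F# major, so V7.
D#m: root D# is the submediant; minor triad there is vi.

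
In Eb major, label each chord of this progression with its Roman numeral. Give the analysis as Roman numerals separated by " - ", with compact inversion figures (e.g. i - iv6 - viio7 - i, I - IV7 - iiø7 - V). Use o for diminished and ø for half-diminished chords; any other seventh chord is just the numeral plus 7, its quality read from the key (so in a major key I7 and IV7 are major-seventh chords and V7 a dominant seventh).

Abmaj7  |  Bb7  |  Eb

IV7 - V7 - I

Abmaj7: root Ab is the subdominant; major seventh chord there is IV7.
Bb7: dominant seventh chord on Bb = scale degree 5 → V7.
Eb: major triad on Eb = scale degree 1 → I.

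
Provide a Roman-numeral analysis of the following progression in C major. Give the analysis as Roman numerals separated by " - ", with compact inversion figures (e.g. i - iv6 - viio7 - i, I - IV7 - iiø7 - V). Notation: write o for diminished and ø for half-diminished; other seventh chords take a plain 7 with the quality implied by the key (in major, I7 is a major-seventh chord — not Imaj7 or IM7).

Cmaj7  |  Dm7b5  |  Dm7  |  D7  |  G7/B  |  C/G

I7 - iiø7 - ii7 - V7/V - V65 - I64

Cmaj7 has root C, degree 1 in C major, so I7.
Dm7b5 is non-diatonic — iiø7, a mixture chord from C minor.
Dm7 has root D, degree 2 in C major, so ii7.
D7: chromatic; D is V of V, so V7/V.
G7/B has root G, degree 5 in C major, so V65.
C/G: major triad on C = scale degree 1 → I64.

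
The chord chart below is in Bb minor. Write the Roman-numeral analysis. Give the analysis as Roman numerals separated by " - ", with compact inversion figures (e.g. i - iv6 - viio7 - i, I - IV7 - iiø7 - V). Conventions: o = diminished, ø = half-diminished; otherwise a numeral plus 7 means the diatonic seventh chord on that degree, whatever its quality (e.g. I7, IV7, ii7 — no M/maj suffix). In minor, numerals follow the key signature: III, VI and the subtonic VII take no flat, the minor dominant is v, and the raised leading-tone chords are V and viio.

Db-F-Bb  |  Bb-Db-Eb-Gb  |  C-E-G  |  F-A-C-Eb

i6 - iv43 - V/V - V7

Db-F-Bb: root Bb is the tonic; minor triad there is i6.
Bb-Db-Eb-Gb: root Eb is the subdominant; minor seventh chord there is iv43.
C-E-G is the secondary dominant of V (major triad on C): V/V.
F-A-C-Eb has root F, degree 5 in Bb minor, so V7.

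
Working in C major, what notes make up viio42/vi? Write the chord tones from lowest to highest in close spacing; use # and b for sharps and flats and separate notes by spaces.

viio42/vi is a secondary leading-tone chord. The target vi is A in C major; the applied chord is rooted a semitone below, on G#.
Building a fully diminished seventh chord on G# gives G#-B-D-F.
The figured bass 42 indicates third inversion, placing the seventh (F) in the bass: F-G#-B-D.

F G# B D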